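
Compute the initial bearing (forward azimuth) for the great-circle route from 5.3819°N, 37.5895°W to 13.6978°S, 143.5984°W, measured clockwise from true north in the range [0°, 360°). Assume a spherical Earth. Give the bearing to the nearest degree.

Δλ = -143.5984 − -37.5895 = -106.0089°.
θ = atan2( sin Δλ · cos φ₂ , cos φ₁ · sin φ₂ − sin φ₁ · cos φ₂ · cos Δλ )
  = atan2(-0.93388, -0.21063) = -102.710° → normalised to [0°, 360°): 257.290°.

257°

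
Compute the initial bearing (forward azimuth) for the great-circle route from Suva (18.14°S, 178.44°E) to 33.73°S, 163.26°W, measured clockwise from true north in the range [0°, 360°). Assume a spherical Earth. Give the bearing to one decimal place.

137.2°

Δλ = -163.26 − 178.44 = -341.70°; wrapped into (−180°, 180°]: 18.30°.
θ = atan2( sin Δλ · cos φ₂ , cos φ₁ · sin φ₂ − sin φ₁ · cos φ₂ · cos Δλ )
  = atan2(0.26114, -0.28185) = 137.184° → normalised to [0°, 360°): 137.184°.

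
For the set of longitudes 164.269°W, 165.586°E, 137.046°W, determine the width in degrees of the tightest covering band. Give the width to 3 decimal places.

57.368°

Sort the longitudes: -164.269°, -137.046°, +165.586°.
Eastward gaps between consecutive values (wrapping around): 27.223°, 302.632°, 30.145°.
Largest gap = 302.632° ⇒ minimal covering band is its complement: 360° − 302.632° = 57.368°.
Band runs from +165.586° eastward to -137.046°, crossing the antimeridian.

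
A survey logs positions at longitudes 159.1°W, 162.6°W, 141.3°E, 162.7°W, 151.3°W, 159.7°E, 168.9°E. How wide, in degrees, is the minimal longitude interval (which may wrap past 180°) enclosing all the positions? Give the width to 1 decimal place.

67.4°

Sort the longitudes: -162.7°, -162.6°, -159.1°, -151.3°, +141.3°, +159.7°, +168.9°.
Eastward gaps between consecutive values (wrapping around): 0.1°, 3.5°, 7.8°, 292.6°, 18.4°, 9.2°, 28.4°.
Largest gap = 292.6° ⇒ minimal covering band is its complement: 360° − 292.6° = 67.4°.
Band runs from +141.3° eastward to -151.3°, crossing the antimeridian.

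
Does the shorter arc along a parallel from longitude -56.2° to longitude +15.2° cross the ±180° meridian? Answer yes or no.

Signed shortest Δλ = ((15.2 − -56.2 + 180) mod 360) − 180 = 71.4°.
Going east by 71.4° from -56.2° reaches +15.2° without touching 180°.

No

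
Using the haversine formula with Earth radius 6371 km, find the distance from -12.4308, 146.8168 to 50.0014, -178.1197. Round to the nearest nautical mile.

4178 nmi

Δλ = -178.1197 − 146.8168 = -324.9365°; wrapped into (−180°, 180°]: 35.0635°.
Δφ = 50.0014 − -12.4308 = 62.4322°.
a = sin²(Δφ/2) + cos φ₁ · cos φ₂ · sin²(Δλ/2) = 0.325560.
c = 2·atan2(√a, √(1−a)) = 1.21442 rad → d = 6371·c ≈ 7737.07 km ≈ 4177.68 nmi.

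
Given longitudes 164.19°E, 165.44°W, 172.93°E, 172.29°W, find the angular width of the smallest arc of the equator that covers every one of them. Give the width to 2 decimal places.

Sort the longitudes: -172.29°, -165.44°, +164.19°, +172.93°.
Eastward gaps between consecutive values (wrapping around): 6.85°, 329.63°, 8.74°, 14.78°.
Largest gap = 329.63° ⇒ minimal covering band is its complement: 360° − 329.63° = 30.37°.
Band runs from +164.19° eastward to -165.44°, crossing the antimeridian.

30.37°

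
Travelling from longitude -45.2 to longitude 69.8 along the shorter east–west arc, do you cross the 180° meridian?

No

Signed shortest Δλ = ((69.8 − -45.2 + 180) mod 360) − 180 = 115.0°.
Going east by 115.0° from -45.2° reaches +69.8° without touching 180°.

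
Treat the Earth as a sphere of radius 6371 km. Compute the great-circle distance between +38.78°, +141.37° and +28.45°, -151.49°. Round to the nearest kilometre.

6185 km

Δλ = -151.49 − 141.37 = -292.86°; wrapped into (−180°, 180°]: 67.14°.
Δφ = 28.45 − 38.78 = -10.33°.
a = sin²(Δφ/2) + cos φ₁ · cos φ₂ · sin²(Δλ/2) = 0.217676.
c = 2·atan2(√a, √(1−a)) = 0.97079 rad → d = 6371·c ≈ 6184.90 km.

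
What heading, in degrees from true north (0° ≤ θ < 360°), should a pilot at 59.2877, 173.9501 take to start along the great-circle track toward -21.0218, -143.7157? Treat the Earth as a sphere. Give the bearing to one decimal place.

Δλ = -143.7157 − 173.9501 = -317.6658°; wrapped into (−180°, 180°]: 42.3342°.
θ = atan2( sin Δλ · cos φ₂ , cos φ₁ · sin φ₂ − sin φ₁ · cos φ₂ · cos Δλ )
  = atan2(0.62863, -0.77646) = 141.006° → normalised to [0°, 360°): 141.006°.

141.0°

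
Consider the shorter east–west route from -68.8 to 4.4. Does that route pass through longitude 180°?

No

Signed shortest Δλ = ((4.4 − -68.8 + 180) mod 360) − 180 = 73.2°.
Going east by 73.2° from -68.8° reaches +4.4° without touching 180°.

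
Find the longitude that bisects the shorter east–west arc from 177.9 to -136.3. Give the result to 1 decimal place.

Signed shortest Δλ from +177.9° to -136.3° is +45.8°.
Midpoint longitude = +177.9° + (+45.8°)/2 = +177.9° + 22.9° = +200.8°.
Normalise into (−180°, 180°]: -159.2°.
(The naïve average (+177.9 + -136.3)/2 = 20.8° is on the wrong side of the globe.)

-159.2°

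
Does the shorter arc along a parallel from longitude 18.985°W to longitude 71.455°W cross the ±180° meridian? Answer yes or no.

No

Signed shortest Δλ = ((-71.455 − -18.985 + 180) mod 360) − 180 = -52.47°.
Going west by 52.47° from -18.985° reaches -71.455° without touching 180°.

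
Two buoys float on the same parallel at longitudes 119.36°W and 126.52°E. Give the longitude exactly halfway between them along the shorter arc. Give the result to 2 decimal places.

Signed shortest Δλ from -119.36° to +126.52° is -114.12°.
Midpoint longitude = -119.36° + (-114.12°)/2 = -119.36° − 57.06° = -176.42°.
(The naïve average (-119.36 + +126.52)/2 = 3.58° is on the wrong side of the globe.)

176.42°W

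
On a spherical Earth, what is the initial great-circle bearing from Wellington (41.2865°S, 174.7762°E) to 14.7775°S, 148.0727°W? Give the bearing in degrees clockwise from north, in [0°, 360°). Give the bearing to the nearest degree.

62°

Δλ = -148.0727 − 174.7762 = -322.8489°; wrapped into (−180°, 180°]: 37.1511°.
θ = atan2( sin Δλ · cos φ₂ , cos φ₁ · sin φ₂ − sin φ₁ · cos φ₂ · cos Δλ )
  = atan2(0.58394, 0.31685) = 61.515° → normalised to [0°, 360°): 61.515°.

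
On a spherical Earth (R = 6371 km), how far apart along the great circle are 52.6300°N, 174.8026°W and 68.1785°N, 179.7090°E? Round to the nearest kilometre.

1753 km

Δλ = 179.7090 − -174.8026 = 354.5116°; wrapped into (−180°, 180°]: -5.4884°.
Δφ = 68.1785 − 52.6300 = 15.5485°.
a = sin²(Δφ/2) + cos φ₁ · cos φ₂ · sin²(Δλ/2) = 0.018815.
c = 2·atan2(√a, √(1−a)) = 0.27520 rad → d = 6371·c ≈ 1753.33 km.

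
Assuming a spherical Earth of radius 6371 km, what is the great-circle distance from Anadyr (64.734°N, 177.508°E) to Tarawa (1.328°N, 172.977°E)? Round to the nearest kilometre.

7060 km

Δλ = 172.977 − 177.508 = -4.531°.
Δφ = 1.328 − 64.734 = -63.406°.
a = sin²(Δφ/2) + cos φ₁ · cos φ₂ · sin²(Δλ/2) = 0.276834.
c = 2·atan2(√a, √(1−a)) = 1.10813 rad → d = 6371·c ≈ 7059.92 km.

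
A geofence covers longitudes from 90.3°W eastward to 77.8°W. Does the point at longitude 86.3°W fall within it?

Band width going east from -90.3° to -77.8°: ((-77.8 − -90.3) mod 360) = 12.5°.
Offset of -86.3° east of the west edge: ((-86.3 − -90.3) mod 360) = 4.0°.
4.0° ≤ 12.5° ⇒ inside.

Yes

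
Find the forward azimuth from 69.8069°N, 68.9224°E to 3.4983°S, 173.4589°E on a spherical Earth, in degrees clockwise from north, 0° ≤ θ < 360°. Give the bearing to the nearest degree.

78°

Δλ = 173.4589 − 68.9224 = 104.5365°.
θ = atan2( sin Δλ · cos φ₂ , cos φ₁ · sin φ₂ − sin φ₁ · cos φ₂ · cos Δλ )
  = atan2(0.96618, 0.21407) = 77.507° → normalised to [0°, 360°): 77.507°.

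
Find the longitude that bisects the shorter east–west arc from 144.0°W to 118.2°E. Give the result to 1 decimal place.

Signed shortest Δλ from -144.0° to +118.2° is -97.8°.
Midpoint longitude = -144.0° + (-97.8°)/2 = -144.0° − 48.9° = -192.9°.
Normalise into (−180°, 180°]: +167.1°.
(The naïve average (-144.0 + +118.2)/2 = -12.9° is on the wrong side of the globe.)

167.1°E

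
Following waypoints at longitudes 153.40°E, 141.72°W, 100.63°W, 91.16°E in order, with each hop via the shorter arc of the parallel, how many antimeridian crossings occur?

2

Leg 1: +153.40° → -141.72°, shortest Δλ = 64.88° (east) — crosses 180°.
Leg 2: -141.72° → -100.63°, shortest Δλ = 41.09° (east) — does not cross 180°.
Leg 3: -100.63° → +91.16°, shortest Δλ = -168.21° (west) — crosses 180°.
Total crossings: 2.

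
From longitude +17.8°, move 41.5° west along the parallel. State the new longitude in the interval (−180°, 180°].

-23.7°

Start at +17.8°; shift −41.5° → -23.7°.
-23.7° already lies in (−180°, 180°].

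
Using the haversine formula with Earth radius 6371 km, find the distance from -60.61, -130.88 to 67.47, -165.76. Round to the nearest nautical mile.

7840 nmi

Δλ = -165.76 − -130.88 = -34.88°.
Δφ = 67.47 − -60.61 = 128.08°.
a = sin²(Δφ/2) + cos φ₁ · cos φ₂ · sin²(Δλ/2) = 0.825271.
c = 2·atan2(√a, √(1−a)) = 2.27909 rad → d = 6371·c ≈ 14520.11 km ≈ 7840.23 nmi.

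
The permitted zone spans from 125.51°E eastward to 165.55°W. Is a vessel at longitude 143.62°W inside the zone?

No

Band width going east from +125.51° to -165.55°: ((-165.55 − 125.51) mod 360) = 68.94°.
Offset of -143.62° east of the west edge: ((-143.62 − 125.51) mod 360) = 90.87°.
90.87° > 68.94° ⇒ outside.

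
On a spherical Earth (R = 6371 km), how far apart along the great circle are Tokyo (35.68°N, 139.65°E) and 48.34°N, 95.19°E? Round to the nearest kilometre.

3870 km

Δλ = 95.19 − 139.65 = -44.46°.
Δφ = 48.34 − 35.68 = 12.66°.
a = sin²(Δφ/2) + cos φ₁ · cos φ₂ · sin²(Δλ/2) = 0.089437.
c = 2·atan2(√a, √(1−a)) = 0.60742 rad → d = 6371·c ≈ 3869.84 km.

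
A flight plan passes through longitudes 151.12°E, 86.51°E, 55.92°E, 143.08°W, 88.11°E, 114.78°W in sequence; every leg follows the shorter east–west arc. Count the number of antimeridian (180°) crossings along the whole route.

Leg 1: +151.12° → +86.51°, shortest Δλ = -64.61° (west) — does not cross 180°.
Leg 2: +86.51° → +55.92°, shortest Δλ = -30.59° (west) — does not cross 180°.
Leg 3: +55.92° → -143.08°, shortest Δλ = 161.0° (east) — crosses 180°.
Leg 4: -143.08° → +88.11°, shortest Δλ = -128.81° (west) — crosses 180°.
Leg 5: +88.11° → -114.78°, shortest Δλ = 157.11° (east) — crosses 180°.
Total crossings: 3.

3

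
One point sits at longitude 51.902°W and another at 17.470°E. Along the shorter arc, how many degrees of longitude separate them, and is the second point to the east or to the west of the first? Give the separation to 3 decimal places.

Raw difference: 17.470 − -51.902 = 69.372°.
Normalise into (−180°, 180°]: 69.372° stays 69.372°.
Positive ⇒ the second point lies to the east; separation 69.372°.

69.372° east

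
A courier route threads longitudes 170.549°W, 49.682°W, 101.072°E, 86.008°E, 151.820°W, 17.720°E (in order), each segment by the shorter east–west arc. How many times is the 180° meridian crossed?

Leg 1: -170.549° → -49.682°, shortest Δλ = 120.867° (east) — does not cross 180°.
Leg 2: -49.682° → +101.072°, shortest Δλ = 150.754° (east) — does not cross 180°.
Leg 3: +101.072° → +86.008°, shortest Δλ = -15.064° (west) — does not cross 180°.
Leg 4: +86.008° → -151.820°, shortest Δλ = 122.172° (east) — crosses 180°.
Leg 5: -151.820° → +17.720°, shortest Δλ = 169.54° (east) — does not cross 180°.
Total crossings: 1.

1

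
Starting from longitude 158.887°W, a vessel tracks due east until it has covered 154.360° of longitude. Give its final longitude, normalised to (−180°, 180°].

Start at -158.887°; shift +154.360° → -4.527°.
-4.527° already lies in (−180°, 180°].

4.527°W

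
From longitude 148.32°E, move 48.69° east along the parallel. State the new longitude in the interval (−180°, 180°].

Start at +148.32°; shift +48.69° → +197.01°.
+197.01° lies outside (−180°, 180°]; subtract 360° → -162.99°.

162.99°W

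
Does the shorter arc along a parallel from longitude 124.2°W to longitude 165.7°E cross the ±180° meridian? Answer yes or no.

Yes

Naïve |165.7 − -124.2| = 289.9° > 180°, so the shorter arc goes the other way round — across 180°.
Signed shortest Δλ = ((165.7 − -124.2 + 180) mod 360) − 180 = -70.1°.
Going west by 70.1° from -124.2° passes through 180° before reaching +165.7°.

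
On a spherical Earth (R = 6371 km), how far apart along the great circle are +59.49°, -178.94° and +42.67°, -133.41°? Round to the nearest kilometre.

3590 km

Δλ = -133.41 − -178.94 = 45.53°.
Δφ = 42.67 − 59.49 = -16.82°.
a = sin²(Δφ/2) + cos φ₁ · cos φ₂ · sin²(Δλ/2) = 0.077284.
c = 2·atan2(√a, √(1−a)) = 0.56342 rad → d = 6371·c ≈ 3589.57 km.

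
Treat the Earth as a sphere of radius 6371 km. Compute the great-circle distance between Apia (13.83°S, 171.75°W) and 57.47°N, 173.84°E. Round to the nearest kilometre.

8038 km

Δλ = 173.84 − -171.75 = 345.59°; wrapped into (−180°, 180°]: -14.41°.
Δφ = 57.47 − -13.83 = 71.30°.
a = sin²(Δφ/2) + cos φ₁ · cos φ₂ · sin²(Δλ/2) = 0.347907.
c = 2·atan2(√a, √(1−a)) = 1.26171 rad → d = 6371·c ≈ 8038.37 km.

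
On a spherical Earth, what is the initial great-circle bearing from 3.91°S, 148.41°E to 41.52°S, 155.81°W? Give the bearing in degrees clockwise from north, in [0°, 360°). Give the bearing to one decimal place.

Δλ = -155.81 − 148.41 = -304.22°; wrapped into (−180°, 180°]: 55.78°.
θ = atan2( sin Δλ · cos φ₂ , cos φ₁ · sin φ₂ − sin φ₁ · cos φ₂ · cos Δλ )
  = atan2(0.61911, -0.63263) = 135.619° → normalised to [0°, 360°): 135.619°.

135.6°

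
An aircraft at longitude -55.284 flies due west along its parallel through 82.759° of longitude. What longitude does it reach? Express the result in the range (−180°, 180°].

Start at -55.284°; shift −82.759° → -138.043°.
-138.043° already lies in (−180°, 180°].

-138.043°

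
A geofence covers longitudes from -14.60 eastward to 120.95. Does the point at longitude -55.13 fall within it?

Band width going east from -14.60° to +120.95°: ((120.95 − -14.60) mod 360) = 135.55°.
Offset of -55.13° east of the west edge: ((-55.13 − -14.60) mod 360) = 319.47°.
319.47° > 135.55° ⇒ outside.

No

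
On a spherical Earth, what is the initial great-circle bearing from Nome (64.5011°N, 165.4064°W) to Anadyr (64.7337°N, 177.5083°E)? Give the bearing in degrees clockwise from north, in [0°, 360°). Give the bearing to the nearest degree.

Δλ = 177.5083 − -165.4064 = 342.9147°; wrapped into (−180°, 180°]: -17.0853°.
θ = atan2( sin Δλ · cos φ₂ , cos φ₁ · sin φ₂ − sin φ₁ · cos φ₂ · cos Δλ )
  = atan2(-0.12540, 0.02106) = -80.466° → normalised to [0°, 360°): 279.534°.

280°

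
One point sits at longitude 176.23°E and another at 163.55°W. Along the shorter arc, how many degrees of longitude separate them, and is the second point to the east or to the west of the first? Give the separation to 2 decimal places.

Raw difference: -163.55 − 176.23 = -339.78°.
Normalise into (−180°, 180°]: -339.78° + 360° = 20.22°.
Positive ⇒ the second point lies to the east; separation 20.22°.

20.22° east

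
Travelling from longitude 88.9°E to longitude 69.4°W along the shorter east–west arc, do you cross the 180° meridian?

No

Signed shortest Δλ = ((-69.4 − 88.9 + 180) mod 360) − 180 = -158.3°.
Going west by 158.3° from +88.9° reaches -69.4° without touching 180°.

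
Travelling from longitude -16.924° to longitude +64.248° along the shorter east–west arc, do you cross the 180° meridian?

Signed shortest Δλ = ((64.248 − -16.924 + 180) mod 360) − 180 = 81.172°.
Going east by 81.172° from -16.924° reaches +64.248° without touching 180°.

No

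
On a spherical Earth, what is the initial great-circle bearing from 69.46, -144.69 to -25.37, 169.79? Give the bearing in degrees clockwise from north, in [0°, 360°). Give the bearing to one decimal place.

220.9°

Δλ = 169.79 − -144.69 = 314.48°; wrapped into (−180°, 180°]: -45.52°.
θ = atan2( sin Δλ · cos φ₂ , cos φ₁ · sin φ₂ − sin φ₁ · cos φ₂ · cos Δλ )
  = atan2(-0.64469, -0.74317) = -139.059° → normalised to [0°, 360°): 220.941°.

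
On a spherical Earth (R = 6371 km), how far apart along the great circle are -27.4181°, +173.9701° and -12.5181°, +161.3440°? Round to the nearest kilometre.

2115 km

Δλ = 161.3440 − 173.9701 = -12.6261°.
Δφ = -12.5181 − -27.4181 = 14.9000°.
a = sin²(Δφ/2) + cos φ₁ · cos φ₂ · sin²(Δλ/2) = 0.027290.
c = 2·atan2(√a, √(1−a)) = 0.33191 rad → d = 6371·c ≈ 2114.63 km.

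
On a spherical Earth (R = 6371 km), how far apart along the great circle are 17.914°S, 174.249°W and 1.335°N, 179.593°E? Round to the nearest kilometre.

Δλ = 179.593 − -174.249 = 353.842°; wrapped into (−180°, 180°]: -6.158°.
Δφ = 1.335 − -17.914 = 19.249°.
a = sin²(Δφ/2) + cos φ₁ · cos φ₂ · sin²(Δλ/2) = 0.030697.
c = 2·atan2(√a, √(1−a)) = 0.35223 rad → d = 6371·c ≈ 2244.05 km.

2244 km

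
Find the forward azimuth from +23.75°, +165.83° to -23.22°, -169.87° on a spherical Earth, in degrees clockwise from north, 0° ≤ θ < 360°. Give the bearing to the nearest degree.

Δλ = -169.87 − 165.83 = -335.70°; wrapped into (−180°, 180°]: 24.30°.
θ = atan2( sin Δλ · cos φ₂ , cos φ₁ · sin φ₂ − sin φ₁ · cos φ₂ · cos Δλ )
  = atan2(0.37818, -0.69820) = 151.558° → normalised to [0°, 360°): 151.558°.

152°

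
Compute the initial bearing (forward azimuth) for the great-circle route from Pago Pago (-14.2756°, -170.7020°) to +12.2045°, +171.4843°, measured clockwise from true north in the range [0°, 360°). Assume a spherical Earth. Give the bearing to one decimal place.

325.5°

Δλ = 171.4843 − -170.7020 = 342.1863°; wrapped into (−180°, 180°]: -17.8137°.
θ = atan2( sin Δλ · cos φ₂ , cos φ₁ · sin φ₂ − sin φ₁ · cos φ₂ · cos Δλ )
  = atan2(-0.29901, 0.43433) = -34.545° → normalised to [0°, 360°): 325.455°.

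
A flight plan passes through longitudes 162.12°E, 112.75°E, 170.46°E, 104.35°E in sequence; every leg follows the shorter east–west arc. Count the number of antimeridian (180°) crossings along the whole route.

0

Leg 1: +162.12° → +112.75°, shortest Δλ = -49.37° (west) — does not cross 180°.
Leg 2: +112.75° → +170.46°, shortest Δλ = 57.71° (east) — does not cross 180°.
Leg 3: +170.46° → +104.35°, shortest Δλ = -66.11° (west) — does not cross 180°.
Total crossings: 0.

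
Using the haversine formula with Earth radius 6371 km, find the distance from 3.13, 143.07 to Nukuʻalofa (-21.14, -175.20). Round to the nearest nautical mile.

2853 nmi

Δλ = -175.20 − 143.07 = -318.27°; wrapped into (−180°, 180°]: 41.73°.
Δφ = -21.14 − 3.13 = -24.27°.
a = sin²(Δφ/2) + cos φ₁ · cos φ₂ · sin²(Δλ/2) = 0.162332.
c = 2·atan2(√a, √(1−a)) = 0.82938 rad → d = 6371·c ≈ 5283.96 km ≈ 2853.11 nmi.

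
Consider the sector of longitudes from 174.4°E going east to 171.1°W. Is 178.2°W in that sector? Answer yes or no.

Band width going east from +174.4° to -171.1°: ((-171.1 − 174.4) mod 360) = 14.5°.
Offset of -178.2° east of the west edge: ((-178.2 − 174.4) mod 360) = 7.4°.
7.4° ≤ 14.5° ⇒ inside.

Yes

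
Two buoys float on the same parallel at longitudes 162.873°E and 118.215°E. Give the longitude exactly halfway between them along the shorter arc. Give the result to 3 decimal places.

Signed shortest Δλ from +162.873° to +118.215° is -44.658°.
Midpoint longitude = +162.873° + (-44.658°)/2 = +162.873° − 22.329° = +140.544°.

140.544°E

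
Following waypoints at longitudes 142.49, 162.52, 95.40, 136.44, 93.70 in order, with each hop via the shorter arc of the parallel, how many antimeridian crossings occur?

Leg 1: +142.49° → +162.52°, shortest Δλ = 20.03° (east) — does not cross 180°.
Leg 2: +162.52° → +95.40°, shortest Δλ = -67.12° (west) — does not cross 180°.
Leg 3: +95.40° → +136.44°, shortest Δλ = 41.04° (east) — does not cross 180°.
Leg 4: +136.44° → +93.70°, shortest Δλ = -42.74° (west) — does not cross 180°.
Total crossings: 0.

0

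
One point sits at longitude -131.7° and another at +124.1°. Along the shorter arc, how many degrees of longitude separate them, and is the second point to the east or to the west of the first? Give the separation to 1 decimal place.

104.2° west

Raw difference: 124.1 − -131.7 = 255.8°.
Normalise into (−180°, 180°]: 255.8° − 360° = -104.2°.
Negative ⇒ the second point lies to the west; separation 104.2°.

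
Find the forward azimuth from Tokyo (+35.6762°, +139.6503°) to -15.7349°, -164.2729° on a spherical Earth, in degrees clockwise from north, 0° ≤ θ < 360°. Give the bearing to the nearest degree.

Δλ = -164.2729 − 139.6503 = -303.9232°; wrapped into (−180°, 180°]: 56.0768°.
θ = atan2( sin Δλ · cos φ₂ , cos φ₁ · sin φ₂ − sin φ₁ · cos φ₂ · cos Δλ )
  = atan2(0.79869, -0.53357) = 123.745° → normalised to [0°, 360°): 123.745°.

124°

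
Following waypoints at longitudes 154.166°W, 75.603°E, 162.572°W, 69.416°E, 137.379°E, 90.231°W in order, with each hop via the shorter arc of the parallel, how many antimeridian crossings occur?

4

Leg 1: -154.166° → +75.603°, shortest Δλ = -130.231° (west) — crosses 180°.
Leg 2: +75.603° → -162.572°, shortest Δλ = 121.825° (east) — crosses 180°.
Leg 3: -162.572° → +69.416°, shortest Δλ = -128.012° (west) — crosses 180°.
Leg 4: +69.416° → +137.379°, shortest Δλ = 67.963° (east) — does not cross 180°.
Leg 5: +137.379° → -90.231°, shortest Δλ = 132.39° (east) — crosses 180°.
Total crossings: 4.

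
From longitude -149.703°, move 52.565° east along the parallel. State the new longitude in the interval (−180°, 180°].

-97.138°

Start at -149.703°; shift +52.565° → -97.138°.
-97.138° already lies in (−180°, 180°].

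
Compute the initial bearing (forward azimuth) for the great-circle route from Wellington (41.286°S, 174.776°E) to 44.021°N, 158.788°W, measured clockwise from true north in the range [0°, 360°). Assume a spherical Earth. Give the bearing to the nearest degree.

Δλ = -158.788 − 174.776 = -333.564°; wrapped into (−180°, 180°]: 26.436°.
θ = atan2( sin Δλ · cos φ₂ , cos φ₁ · sin φ₂ − sin φ₁ · cos φ₂ · cos Δλ )
  = atan2(0.32014, 0.94703) = 18.677° → normalised to [0°, 360°): 18.677°.

19°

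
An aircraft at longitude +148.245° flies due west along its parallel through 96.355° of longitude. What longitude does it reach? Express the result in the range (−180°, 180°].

Start at +148.245°; shift −96.355° → +51.890°.
+51.890° already lies in (−180°, 180°].

+51.890°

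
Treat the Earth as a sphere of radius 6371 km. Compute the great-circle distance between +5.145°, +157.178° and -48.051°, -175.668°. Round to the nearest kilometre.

6481 km

Δλ = -175.668 − 157.178 = -332.846°; wrapped into (−180°, 180°]: 27.154°.
Δφ = -48.051 − 5.145 = -53.196°.
a = sin²(Δφ/2) + cos φ₁ · cos φ₂ · sin²(Δλ/2) = 0.237150.
c = 2·atan2(√a, √(1−a)) = 1.01726 rad → d = 6371·c ≈ 6480.96 km.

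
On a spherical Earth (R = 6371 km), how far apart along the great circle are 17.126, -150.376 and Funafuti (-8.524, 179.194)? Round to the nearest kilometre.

4396 km

Δλ = 179.194 − -150.376 = 329.570°; wrapped into (−180°, 180°]: -30.430°.
Δφ = -8.524 − 17.126 = -25.650°.
a = sin²(Δφ/2) + cos φ₁ · cos φ₂ · sin²(Δλ/2) = 0.114367.
c = 2·atan2(√a, √(1−a)) = 0.68997 rad → d = 6371·c ≈ 4395.79 km.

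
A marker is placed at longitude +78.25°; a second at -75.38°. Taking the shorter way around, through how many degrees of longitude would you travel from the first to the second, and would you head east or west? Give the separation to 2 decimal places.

Raw difference: -75.38 − 78.25 = -153.63°.
Normalise into (−180°, 180°]: -153.63° stays -153.63°.
Negative ⇒ the second point lies to the west; separation 153.63°.

153.63° west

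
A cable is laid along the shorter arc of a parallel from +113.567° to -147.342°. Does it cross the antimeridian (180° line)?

Naïve |-147.342 − 113.567| = 260.909° > 180°, so the shorter arc goes the other way round — across 180°.
Signed shortest Δλ = ((-147.342 − 113.567 + 180) mod 360) − 180 = 99.091°.
Going east by 99.091° from +113.567° passes through 180° before reaching -147.342°.

Yes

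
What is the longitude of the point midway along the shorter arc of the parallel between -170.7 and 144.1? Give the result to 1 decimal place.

Signed shortest Δλ from -170.7° to +144.1° is -45.2°.
Midpoint longitude = -170.7° + (-45.2°)/2 = -170.7° − 22.6° = -193.3°.
Normalise into (−180°, 180°]: +166.7°.
(The naïve average (-170.7 + +144.1)/2 = -13.3° is on the wrong side of the globe.)

+166.7°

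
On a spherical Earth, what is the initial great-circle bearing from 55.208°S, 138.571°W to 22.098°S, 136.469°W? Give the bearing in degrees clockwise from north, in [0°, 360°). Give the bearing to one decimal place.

3.6°

Δλ = -136.469 − -138.571 = 2.102°.
θ = atan2( sin Δλ · cos φ₂ , cos φ₁ · sin φ₂ − sin φ₁ · cos φ₂ · cos Δλ )
  = atan2(0.03398, 0.54574) = 3.563° → normalised to [0°, 360°): 3.563°.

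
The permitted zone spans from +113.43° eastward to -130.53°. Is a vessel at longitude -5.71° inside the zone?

No

Band width going east from +113.43° to -130.53°: ((-130.53 − 113.43) mod 360) = 116.04°.
Offset of -5.71° east of the west edge: ((-5.71 − 113.43) mod 360) = 240.86°.
240.86° > 116.04° ⇒ outside.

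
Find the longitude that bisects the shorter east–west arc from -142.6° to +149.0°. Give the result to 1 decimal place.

Signed shortest Δλ from -142.6° to +149.0° is -68.4°.
Midpoint longitude = -142.6° + (-68.4°)/2 = -142.6° − 34.2° = -176.8°.
(The naïve average (-142.6 + +149.0)/2 = 3.2° is on the wrong side of the globe.)

-176.8°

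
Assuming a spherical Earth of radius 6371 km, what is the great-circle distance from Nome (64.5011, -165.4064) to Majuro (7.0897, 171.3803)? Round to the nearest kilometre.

Δλ = 171.3803 − -165.4064 = 336.7867°; wrapped into (−180°, 180°]: -23.2133°.
Δφ = 7.0897 − 64.5011 = -57.4114°.
a = sin²(Δφ/2) + cos φ₁ · cos φ₂ · sin²(Δλ/2) = 0.247991.
c = 2·atan2(√a, √(1−a)) = 1.04255 rad → d = 6371·c ≈ 6642.09 km.

6642 km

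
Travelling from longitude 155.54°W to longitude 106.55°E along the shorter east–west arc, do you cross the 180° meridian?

Naïve |106.55 − -155.54| = 262.09° > 180°, so the shorter arc goes the other way round — across 180°.
Signed shortest Δλ = ((106.55 − -155.54 + 180) mod 360) − 180 = -97.91°.
Going west by 97.91° from -155.54° passes through 180° before reaching +106.55°.

Yes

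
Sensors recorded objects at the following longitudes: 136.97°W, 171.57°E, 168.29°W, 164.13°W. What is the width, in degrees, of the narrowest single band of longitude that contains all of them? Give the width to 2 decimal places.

51.46°

Sort the longitudes: -168.29°, -164.13°, -136.97°, +171.57°.
Eastward gaps between consecutive values (wrapping around): 4.16°, 27.16°, 308.54°, 20.14°.
Largest gap = 308.54° ⇒ minimal covering band is its complement: 360° − 308.54° = 51.46°.
Band runs from +171.57° eastward to -136.97°, crossing the antimeridian.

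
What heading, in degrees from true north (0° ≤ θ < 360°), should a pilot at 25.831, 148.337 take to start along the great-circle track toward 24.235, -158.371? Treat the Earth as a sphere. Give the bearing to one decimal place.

79.8°

Δλ = -158.371 − 148.337 = -306.708°; wrapped into (−180°, 180°]: 53.292°.
θ = atan2( sin Δλ · cos φ₂ , cos φ₁ · sin φ₂ − sin φ₁ · cos φ₂ · cos Δλ )
  = atan2(0.73104, 0.13197) = 79.767° → normalised to [0°, 360°): 79.767°.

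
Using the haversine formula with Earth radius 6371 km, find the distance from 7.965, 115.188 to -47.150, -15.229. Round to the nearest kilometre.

13629 km

Δλ = -15.229 − 115.188 = -130.417°.
Δφ = -47.150 − 7.965 = -55.115°.
a = sin²(Δφ/2) + cos φ₁ · cos φ₂ · sin²(Δλ/2) = 0.769132.
c = 2·atan2(√a, √(1−a)) = 2.13917 rad → d = 6371·c ≈ 13628.66 km.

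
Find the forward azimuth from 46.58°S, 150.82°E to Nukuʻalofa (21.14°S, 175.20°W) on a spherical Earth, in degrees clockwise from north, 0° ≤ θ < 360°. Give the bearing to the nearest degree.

Δλ = -175.20 − 150.82 = -326.02°; wrapped into (−180°, 180°]: 33.98°.
θ = atan2( sin Δλ · cos φ₂ , cos φ₁ · sin φ₂ − sin φ₁ · cos φ₂ · cos Δλ )
  = atan2(0.52129, 0.31388) = 58.947° → normalised to [0°, 360°): 58.947°.

59°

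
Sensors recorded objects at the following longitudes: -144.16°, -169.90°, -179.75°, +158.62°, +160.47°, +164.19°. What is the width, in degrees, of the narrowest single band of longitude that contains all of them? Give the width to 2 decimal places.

57.22°

Sort the longitudes: -179.75°, -169.90°, -144.16°, +158.62°, +160.47°, +164.19°.
Eastward gaps between consecutive values (wrapping around): 9.85°, 25.74°, 302.78°, 1.85°, 3.72°, 16.06°.
Largest gap = 302.78° ⇒ minimal covering band is its complement: 360° − 302.78° = 57.22°.
Band runs from +158.62° eastward to -144.16°, crossing the antimeridian.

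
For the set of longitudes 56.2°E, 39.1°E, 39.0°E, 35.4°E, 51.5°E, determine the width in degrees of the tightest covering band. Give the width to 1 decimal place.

Sort the longitudes: +35.4°, +39.0°, +39.1°, +51.5°, +56.2°.
Eastward gaps between consecutive values (wrapping around): 3.6°, 0.1°, 12.4°, 4.7°, 339.2°.
Largest gap = 339.2° ⇒ minimal covering band is its complement: 360° − 339.2° = 20.8°.
Band runs from +35.4° eastward to +56.2°.

20.8°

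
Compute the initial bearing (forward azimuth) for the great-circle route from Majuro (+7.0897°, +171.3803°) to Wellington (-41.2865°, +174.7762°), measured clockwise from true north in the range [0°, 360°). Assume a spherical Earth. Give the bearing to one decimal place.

Δλ = 174.7762 − 171.3803 = 3.3959°.
θ = atan2( sin Δλ · cos φ₂ , cos φ₁ · sin φ₂ − sin φ₁ · cos φ₂ · cos Δλ )
  = atan2(0.04451, -0.74736) = 176.592° → normalised to [0°, 360°): 176.592°.

176.6°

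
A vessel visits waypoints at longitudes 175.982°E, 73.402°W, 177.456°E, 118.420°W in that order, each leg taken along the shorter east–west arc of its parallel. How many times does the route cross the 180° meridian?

3

Leg 1: +175.982° → -73.402°, shortest Δλ = 110.616° (east) — crosses 180°.
Leg 2: -73.402° → +177.456°, shortest Δλ = -109.142° (west) — crosses 180°.
Leg 3: +177.456° → -118.420°, shortest Δλ = 64.124° (east) — crosses 180°.
Total crossings: 3.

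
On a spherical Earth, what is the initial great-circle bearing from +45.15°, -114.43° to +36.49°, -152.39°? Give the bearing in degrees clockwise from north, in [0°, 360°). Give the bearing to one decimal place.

266.5°

Δλ = -152.39 − -114.43 = -37.96°.
θ = atan2( sin Δλ · cos φ₂ , cos φ₁ · sin φ₂ − sin φ₁ · cos φ₂ · cos Δλ )
  = atan2(-0.49453, -0.02999) = -93.470° → normalised to [0°, 360°): 266.530°.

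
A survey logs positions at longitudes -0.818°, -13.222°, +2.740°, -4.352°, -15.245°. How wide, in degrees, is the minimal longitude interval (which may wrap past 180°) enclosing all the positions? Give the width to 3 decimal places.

Sort the longitudes: -15.245°, -13.222°, -4.352°, -0.818°, +2.740°.
Eastward gaps between consecutive values (wrapping around): 2.023°, 8.870°, 3.534°, 3.558°, 342.015°.
Largest gap = 342.015° ⇒ minimal covering band is its complement: 360° − 342.015° = 17.985°.
Band runs from -15.245° eastward to +2.740°.

17.985°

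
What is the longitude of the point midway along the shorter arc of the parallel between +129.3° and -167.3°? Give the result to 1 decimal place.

+161.0°

Signed shortest Δλ from +129.3° to -167.3° is +63.4°.
Midpoint longitude = +129.3° + (+63.4°)/2 = +129.3° + 31.7° = +161.0°.
(The naïve average (+129.3 + -167.3)/2 = -19.0° is on the wrong side of the globe.)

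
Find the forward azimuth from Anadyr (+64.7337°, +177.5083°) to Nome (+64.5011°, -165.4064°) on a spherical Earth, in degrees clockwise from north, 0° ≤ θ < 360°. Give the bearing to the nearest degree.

Δλ = -165.4064 − 177.5083 = -342.9147°; wrapped into (−180°, 180°]: 17.0853°.
θ = atan2( sin Δλ · cos φ₂ , cos φ₁ · sin φ₂ − sin φ₁ · cos φ₂ · cos Δλ )
  = atan2(0.12648, 0.01312) = 84.077° → normalised to [0°, 360°): 84.077°.

84°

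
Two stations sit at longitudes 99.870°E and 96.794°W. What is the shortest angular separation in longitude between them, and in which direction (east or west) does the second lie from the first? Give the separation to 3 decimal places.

163.336° east

Raw difference: -96.794 − 99.870 = -196.664°.
Normalise into (−180°, 180°]: -196.664° + 360° = 163.336°.
Positive ⇒ the second point lies to the east; separation 163.336°.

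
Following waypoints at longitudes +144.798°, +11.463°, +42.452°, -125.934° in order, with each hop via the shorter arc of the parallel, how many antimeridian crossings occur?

0

Leg 1: +144.798° → +11.463°, shortest Δλ = -133.335° (west) — does not cross 180°.
Leg 2: +11.463° → +42.452°, shortest Δλ = 30.989° (east) — does not cross 180°.
Leg 3: +42.452° → -125.934°, shortest Δλ = -168.386° (west) — does not cross 180°.
Total crossings: 0.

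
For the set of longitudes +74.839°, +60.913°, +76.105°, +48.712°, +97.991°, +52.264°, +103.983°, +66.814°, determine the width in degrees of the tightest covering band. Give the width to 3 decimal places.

55.271°

Sort the longitudes: +48.712°, +52.264°, +60.913°, +66.814°, +74.839°, +76.105°, +97.991°, +103.983°.
Eastward gaps between consecutive values (wrapping around): 3.552°, 8.649°, 5.901°, 8.025°, 1.266°, 21.886°, 5.992°, 304.729°.
Largest gap = 304.729° ⇒ minimal covering band is its complement: 360° − 304.729° = 55.271°.
Band runs from +48.712° eastward to +103.983°.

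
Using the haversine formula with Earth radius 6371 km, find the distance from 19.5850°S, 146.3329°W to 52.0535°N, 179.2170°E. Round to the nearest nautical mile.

4664 nmi

Δλ = 179.2170 − -146.3329 = 325.5499°; wrapped into (−180°, 180°]: -34.4501°.
Δφ = 52.0535 − -19.5850 = 71.6385°.
a = sin²(Δφ/2) + cos φ₁ · cos φ₂ · sin²(Δλ/2) = 0.393298.
c = 2·atan2(√a, √(1−a)) = 1.35574 rad → d = 6371·c ≈ 8637.41 km ≈ 4663.83 nmi.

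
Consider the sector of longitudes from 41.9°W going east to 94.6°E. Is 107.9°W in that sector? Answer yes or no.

Band width going east from -41.9° to +94.6°: ((94.6 − -41.9) mod 360) = 136.5°.
Offset of -107.9° east of the west edge: ((-107.9 − -41.9) mod 360) = 294.0°.
294.0° > 136.5° ⇒ outside.

No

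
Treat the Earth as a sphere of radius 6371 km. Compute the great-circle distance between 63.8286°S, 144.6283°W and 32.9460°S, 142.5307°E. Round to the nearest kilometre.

5929 km

Δλ = 142.5307 − -144.6283 = 287.1590°; wrapped into (−180°, 180°]: -72.8410°.
Δφ = -32.9460 − -63.8286 = 30.8826°.
a = sin²(Δφ/2) + cos φ₁ · cos φ₂ · sin²(Δλ/2) = 0.201355.
c = 2·atan2(√a, √(1−a)) = 0.93068 rad → d = 6371·c ≈ 5929.36 km.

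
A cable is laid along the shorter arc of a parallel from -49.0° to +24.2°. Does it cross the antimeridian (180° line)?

Signed shortest Δλ = ((24.2 − -49.0 + 180) mod 360) − 180 = 73.2°.
Going east by 73.2° from -49.0° reaches +24.2° without touching 180°.

No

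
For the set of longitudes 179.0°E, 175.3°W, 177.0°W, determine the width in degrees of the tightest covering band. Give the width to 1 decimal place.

5.7°

Sort the longitudes: -177.0°, -175.3°, +179.0°.
Eastward gaps between consecutive values (wrapping around): 1.7°, 354.3°, 4.0°.
Largest gap = 354.3° ⇒ minimal covering band is its complement: 360° − 354.3° = 5.7°.
Band runs from +179.0° eastward to -175.3°, crossing the antimeridian.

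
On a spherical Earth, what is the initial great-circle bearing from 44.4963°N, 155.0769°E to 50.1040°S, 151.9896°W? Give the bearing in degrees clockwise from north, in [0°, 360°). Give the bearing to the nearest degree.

Δλ = -151.9896 − 155.0769 = -307.0665°; wrapped into (−180°, 180°]: 52.9335°.
θ = atan2( sin Δλ · cos φ₂ , cos φ₁ · sin φ₂ − sin φ₁ · cos φ₂ · cos Δλ )
  = atan2(0.51179, -0.81820) = 147.974° → normalised to [0°, 360°): 147.974°.

148°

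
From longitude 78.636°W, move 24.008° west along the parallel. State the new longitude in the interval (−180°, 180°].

102.644°W

Start at -78.636°; shift −24.008° → -102.644°.
-102.644° already lies in (−180°, 180°].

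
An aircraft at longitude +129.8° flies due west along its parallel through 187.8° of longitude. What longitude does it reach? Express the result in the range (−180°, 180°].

Start at +129.8°; shift −187.8° → -58.0°.
-58.0° already lies in (−180°, 180°].

-58.0°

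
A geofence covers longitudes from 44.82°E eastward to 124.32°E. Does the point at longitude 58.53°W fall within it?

Band width going east from +44.82° to +124.32°: ((124.32 − 44.82) mod 360) = 79.50°.
Offset of -58.53° east of the west edge: ((-58.53 − 44.82) mod 360) = 256.65°.
256.65° > 79.50° ⇒ outside.

No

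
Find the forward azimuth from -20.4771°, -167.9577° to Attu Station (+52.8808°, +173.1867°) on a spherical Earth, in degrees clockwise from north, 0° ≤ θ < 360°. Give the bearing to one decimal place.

Δλ = 173.1867 − -167.9577 = 341.1444°; wrapped into (−180°, 180°]: -18.8556°.
θ = atan2( sin Δλ · cos φ₂ , cos φ₁ · sin φ₂ − sin φ₁ · cos φ₂ · cos Δλ )
  = atan2(-0.19503, 0.94678) = -11.640° → normalised to [0°, 360°): 348.360°.

348.4°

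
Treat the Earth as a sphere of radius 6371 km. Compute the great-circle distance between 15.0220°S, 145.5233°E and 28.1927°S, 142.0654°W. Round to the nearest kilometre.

7526 km

Δλ = -142.0654 − 145.5233 = -287.5887°; wrapped into (−180°, 180°]: 72.4113°.
Δφ = -28.1927 − -15.0220 = -13.1707°.
a = sin²(Δφ/2) + cos φ₁ · cos φ₂ · sin²(Δλ/2) = 0.310159.
c = 2·atan2(√a, √(1−a)) = 1.18134 rad → d = 6371·c ≈ 7526.34 km.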